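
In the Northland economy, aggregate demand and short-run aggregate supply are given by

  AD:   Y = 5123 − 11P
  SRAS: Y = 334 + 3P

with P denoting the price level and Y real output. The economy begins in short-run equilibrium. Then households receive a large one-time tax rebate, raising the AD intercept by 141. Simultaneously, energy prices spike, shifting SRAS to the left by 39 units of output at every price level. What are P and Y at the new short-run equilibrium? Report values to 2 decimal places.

After both shocks: AD is Y = 5264 − 11P and SRAS is Y = 295 + 3P.
Setting them equal: 4969 = 14P, so P = 354.93.
Substituting into AD, Y = 1359.79.

P = 354.93, Y = 1359.79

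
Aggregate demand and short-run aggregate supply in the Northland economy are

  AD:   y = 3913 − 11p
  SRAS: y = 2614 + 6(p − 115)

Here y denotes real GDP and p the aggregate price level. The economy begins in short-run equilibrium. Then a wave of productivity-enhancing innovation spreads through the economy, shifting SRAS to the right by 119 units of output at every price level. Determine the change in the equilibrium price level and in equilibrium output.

Δp = -7, Δy = +77

This is a positive supply shock: SRAS shifts right.
New SRAS: y = 2043 + 6p.
Set AD = SRAS: 3913 − 11p = 2043 + 6p, so 1870 = 17p and p = 110.
y = 3913 − 11·110 = 2703.
Initially p = 117, y = 2626, so Δp = -7 and Δy = +77.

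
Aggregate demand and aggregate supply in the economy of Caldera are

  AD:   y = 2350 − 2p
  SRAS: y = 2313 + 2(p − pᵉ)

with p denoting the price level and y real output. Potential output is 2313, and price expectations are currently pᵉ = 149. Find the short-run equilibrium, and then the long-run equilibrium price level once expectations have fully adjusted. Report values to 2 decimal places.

Short run: p = 83.75, y = 2182.50. Long run: p = 18.50.

Short run: with pᵉ = 149, SRAS is y = 2015 + 2p. Setting AD = SRAS gives 335 = 4p, so p = 83.75 and y = 2350 − 2p = 2182.50.
Output 2182.50 is below potential 2313, so over time expected prices fall and SRAS shifts right until y returns to 2313.
Long run: y = 2313 on the AD curve gives 2313 = 2350 − 2p, so p = 18.50.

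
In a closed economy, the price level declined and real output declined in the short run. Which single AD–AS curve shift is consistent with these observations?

AD shifted left

P fell and Y fell. An AD shift moves P and Y in the same direction; an SRAS shift moves them in opposite directions.
Here P and Y moved in the same direction, so the AD curve shifted.
Since Y fell, AD shifted left.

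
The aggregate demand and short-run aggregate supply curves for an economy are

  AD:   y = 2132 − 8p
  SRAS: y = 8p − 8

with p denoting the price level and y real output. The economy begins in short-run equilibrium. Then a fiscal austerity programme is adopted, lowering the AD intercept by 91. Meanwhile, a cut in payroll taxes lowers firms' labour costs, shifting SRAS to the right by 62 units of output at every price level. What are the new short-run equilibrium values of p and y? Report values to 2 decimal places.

After both shocks: AD is y = 2041 − 8p and SRAS is y = 54 + 8p.
Setting them equal: 1987 = 16p, so p = 124.19.
Substituting into AD, y = 1047.50.

p = 124.19, y = 1047.50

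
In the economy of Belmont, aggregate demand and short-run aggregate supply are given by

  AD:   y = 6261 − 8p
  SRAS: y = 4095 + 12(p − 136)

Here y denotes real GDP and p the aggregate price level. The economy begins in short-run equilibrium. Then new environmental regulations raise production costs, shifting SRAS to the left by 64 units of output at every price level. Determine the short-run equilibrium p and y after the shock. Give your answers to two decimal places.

This is a negative supply shock: SRAS shifts left.
New SRAS: y = 2399 + 12p.
Set AD = SRAS: 6261 − 8p = 2399 + 12p, so 3862 = 20p and p = 193.10.
Substituting into AD, y = 4716.20.

p = 193.10, y = 4716.20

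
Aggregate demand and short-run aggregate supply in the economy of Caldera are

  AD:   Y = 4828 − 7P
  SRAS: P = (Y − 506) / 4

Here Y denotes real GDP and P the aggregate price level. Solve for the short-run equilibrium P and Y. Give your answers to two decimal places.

Rearrange SRAS to Y = 506 + 4P.
Set AD = SRAS: 4828 − 7P = 506 + 4P, so 4322 = 11P and P = 392.91.
Substituting into AD, Y = 4828 − 7P = 2077.64.

P = 392.91, Y = 2077.64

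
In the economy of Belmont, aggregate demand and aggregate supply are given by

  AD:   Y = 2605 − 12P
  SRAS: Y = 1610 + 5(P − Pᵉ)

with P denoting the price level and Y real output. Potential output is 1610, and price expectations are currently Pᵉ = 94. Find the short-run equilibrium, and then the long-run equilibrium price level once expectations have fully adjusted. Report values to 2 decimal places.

Short run: P = 86.18, Y = 1570.88. Long run: P = 82.92.

Short run: with Pᵉ = 94, SRAS is Y = 1140 + 5P. Setting AD = SRAS gives 1465 = 17P, so P = 86.18 and Y = 2605 − 12P = 1570.88.
Output 1570.88 is below potential 1610, so over time expected prices fall and SRAS shifts right until Y returns to 1610.
Long run: Y = 1610 on the AD curve gives 1610 = 2605 − 12P, so P = 82.92.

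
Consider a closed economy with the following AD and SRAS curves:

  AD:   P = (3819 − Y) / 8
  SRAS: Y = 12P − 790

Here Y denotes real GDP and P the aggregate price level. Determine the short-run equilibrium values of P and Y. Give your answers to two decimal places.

P = 230.45, Y = 1975.40

Rearrange AD to Y = 3819 − 8P.
Set AD = SRAS: 3819 − 8P = 12P − 790, so 4609 = 20P and P = 230.45.
Substituting into AD, Y = 3819 − 8P = 1975.40.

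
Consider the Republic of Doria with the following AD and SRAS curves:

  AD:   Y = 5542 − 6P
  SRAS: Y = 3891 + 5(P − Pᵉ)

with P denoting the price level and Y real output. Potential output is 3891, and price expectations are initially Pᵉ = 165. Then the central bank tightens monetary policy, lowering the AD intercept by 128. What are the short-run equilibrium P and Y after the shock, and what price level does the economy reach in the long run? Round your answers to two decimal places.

Short run: P = 213.45, Y = 4133.27. Long run: P = 253.83.

AD shifts left: new AD is Y = 5414 − 6P. With Pᵉ = 165, SRAS is Y = 3066 + 5P.
Short run: 5414 − 6P = 3066 + 5P gives 2348 = 11P, so P = 213.45 and Y = 5414 − 6P = 4133.27.
Y = 4133.27 is above potential 3891; expectations adjust and SRAS shifts left until Y = 3891.
Long run: on the new AD curve, 3891 = 5414 − 6P gives P = 253.83.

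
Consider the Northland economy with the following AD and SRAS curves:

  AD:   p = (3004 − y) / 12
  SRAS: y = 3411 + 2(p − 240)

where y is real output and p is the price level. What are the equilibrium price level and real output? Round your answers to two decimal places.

p = 5.21, y = 2941.43

Write SRAS as y = 3411 + 2p − 480 = 2931 + 2p.
Rearrange AD to y = 3004 − 12p.
Set AD = SRAS: 3004 − 12p = 2931 + 2p, so 73 = 14p and p = 5.21.
Substituting into AD, y = 3004 − 12p = 2941.43.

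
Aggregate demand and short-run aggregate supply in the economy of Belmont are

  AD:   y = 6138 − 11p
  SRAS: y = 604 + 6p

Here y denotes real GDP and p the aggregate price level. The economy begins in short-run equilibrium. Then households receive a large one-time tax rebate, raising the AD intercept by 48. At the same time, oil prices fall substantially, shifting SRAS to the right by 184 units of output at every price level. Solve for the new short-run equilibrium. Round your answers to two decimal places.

p = 317.53, y = 2693.18

After both shocks: AD is y = 6186 − 11p and SRAS is y = 788 + 6p.
Setting them equal: 5398 = 17p, so p = 317.53.
Substituting into AD, y = 2693.18.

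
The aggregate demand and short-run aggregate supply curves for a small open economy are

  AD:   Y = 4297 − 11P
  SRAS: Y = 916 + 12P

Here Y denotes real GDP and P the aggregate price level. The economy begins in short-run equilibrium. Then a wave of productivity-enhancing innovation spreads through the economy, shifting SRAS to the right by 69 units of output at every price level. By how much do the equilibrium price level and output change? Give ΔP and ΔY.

ΔP = -3, ΔY = +33

This is a positive supply shock: SRAS shifts right.
New SRAS: Y = 985 + 12P.
Set AD = SRAS: 4297 − 11P = 985 + 12P, so 3312 = 23P and P = 144.
Y = 4297 − 11·144 = 2713.
Initially P = 147, Y = 2680, so ΔP = -3 and ΔY = +33.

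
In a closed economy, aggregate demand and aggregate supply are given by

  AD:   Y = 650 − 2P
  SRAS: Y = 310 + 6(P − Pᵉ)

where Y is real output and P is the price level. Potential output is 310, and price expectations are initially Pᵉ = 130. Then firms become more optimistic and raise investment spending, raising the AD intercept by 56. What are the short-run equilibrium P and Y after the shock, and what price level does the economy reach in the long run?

AD shifts right: new AD is Y = 706 − 2P. With Pᵉ = 130, SRAS is Y = 6P − 470.
Short run: 706 − 2P = 6P − 470 gives 1176 = 8P, so P = 147 and Y = 706 − 2·147 = 412.
Y = 412 is above potential 310; expectations adjust and SRAS shifts left until Y = 310.
Long run: on the new AD curve, 310 = 706 − 2P gives P = 198.

Short run: P = 147, Y = 412. Long run: P = 198.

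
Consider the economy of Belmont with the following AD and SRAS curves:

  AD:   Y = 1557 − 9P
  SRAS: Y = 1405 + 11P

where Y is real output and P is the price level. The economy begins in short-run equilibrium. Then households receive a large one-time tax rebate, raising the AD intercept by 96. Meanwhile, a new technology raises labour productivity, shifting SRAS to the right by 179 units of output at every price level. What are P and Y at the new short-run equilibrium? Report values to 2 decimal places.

P = 3.45, Y = 1621.95

After both shocks: AD is Y = 1653 − 9P and SRAS is Y = 1584 + 11P.
Setting them equal: 69 = 20P, so P = 3.45.
Substituting into AD, Y = 1621.95.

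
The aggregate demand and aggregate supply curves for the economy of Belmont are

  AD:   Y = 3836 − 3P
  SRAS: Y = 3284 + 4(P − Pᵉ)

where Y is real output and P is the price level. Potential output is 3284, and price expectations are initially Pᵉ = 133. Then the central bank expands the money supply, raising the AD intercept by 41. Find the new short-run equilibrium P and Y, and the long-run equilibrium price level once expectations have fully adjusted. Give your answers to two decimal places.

Short run: P = 160.71, Y = 3394.86. Long run: P = 197.67.

AD shifts right: new AD is Y = 3877 − 3P. With Pᵉ = 133, SRAS is Y = 2752 + 4P.
Short run: 3877 − 3P = 2752 + 4P gives 1125 = 7P, so P = 160.71 and Y = 3877 − 3P = 3394.86.
Y = 3394.86 is above potential 3284; expectations adjust and SRAS shifts left until Y = 3284.
Long run: on the new AD curve, 3284 = 3877 − 3P gives P = 197.67.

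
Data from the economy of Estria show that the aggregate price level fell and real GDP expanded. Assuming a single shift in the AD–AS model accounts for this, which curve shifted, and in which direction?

P fell and Y rose. An AD shift moves P and Y in the same direction; an SRAS shift moves them in opposite directions.
Here P and Y moved in opposite directions, so the SRAS curve shifted.
Since Y rose, SRAS shifted right.

SRAS shifted right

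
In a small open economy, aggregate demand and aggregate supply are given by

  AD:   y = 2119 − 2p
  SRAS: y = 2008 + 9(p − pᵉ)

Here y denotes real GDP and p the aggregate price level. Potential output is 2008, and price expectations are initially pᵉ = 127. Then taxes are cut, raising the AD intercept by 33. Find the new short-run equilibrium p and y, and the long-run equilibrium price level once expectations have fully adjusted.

AD shifts right: new AD is y = 2152 − 2p. With pᵉ = 127, SRAS is y = 865 + 9p.
Short run: 2152 − 2p = 865 + 9p gives 1287 = 11p, so p = 117 and y = 2152 − 2·117 = 1918.
y = 1918 is below potential 2008; expectations adjust and SRAS shifts right until y = 2008.
Long run: on the new AD curve, 2008 = 2152 − 2p gives p = 72.

Short run: p = 117, y = 1918. Long run: p = 72.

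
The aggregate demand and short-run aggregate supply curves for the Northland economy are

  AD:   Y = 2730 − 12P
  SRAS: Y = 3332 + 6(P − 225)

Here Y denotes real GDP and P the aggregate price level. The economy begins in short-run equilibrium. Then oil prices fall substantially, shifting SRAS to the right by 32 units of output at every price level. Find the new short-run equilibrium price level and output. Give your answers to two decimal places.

P = 39.78, Y = 2252.67

This is a positive supply shock: SRAS shifts right.
New SRAS: Y = 2014 + 6P.
Set AD = SRAS: 2730 − 12P = 2014 + 6P, so 716 = 18P and P = 39.78.
Substituting into AD, Y = 2252.67.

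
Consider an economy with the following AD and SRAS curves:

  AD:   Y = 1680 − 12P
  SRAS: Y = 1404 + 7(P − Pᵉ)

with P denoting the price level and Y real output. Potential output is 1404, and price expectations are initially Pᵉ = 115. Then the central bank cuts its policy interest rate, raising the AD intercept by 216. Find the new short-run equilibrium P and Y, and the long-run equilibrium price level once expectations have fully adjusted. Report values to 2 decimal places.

Short run: P = 68.26, Y = 1076.84. Long run: P = 41.00.

AD shifts right: new AD is Y = 1896 − 12P. With Pᵉ = 115, SRAS is Y = 599 + 7P.
Short run: 1896 − 12P = 599 + 7P gives 1297 = 19P, so P = 68.26 and Y = 1896 − 12P = 1076.84.
Y = 1076.84 is below potential 1404; expectations adjust and SRAS shifts right until Y = 1404.
Long run: on the new AD curve, 1404 = 1896 − 12P gives P = 41.00.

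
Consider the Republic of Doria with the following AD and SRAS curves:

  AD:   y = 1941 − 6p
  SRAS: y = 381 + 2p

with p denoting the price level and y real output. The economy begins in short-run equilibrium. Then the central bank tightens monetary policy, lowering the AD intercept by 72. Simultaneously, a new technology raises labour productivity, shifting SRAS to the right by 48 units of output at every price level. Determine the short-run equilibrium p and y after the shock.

p = 180, y = 789

After both shocks: AD is y = 1869 − 6p and SRAS is y = 429 + 2p.
Setting them equal: 1440 = 8p, so p = 180.
y = 1869 − 6·180 = 789.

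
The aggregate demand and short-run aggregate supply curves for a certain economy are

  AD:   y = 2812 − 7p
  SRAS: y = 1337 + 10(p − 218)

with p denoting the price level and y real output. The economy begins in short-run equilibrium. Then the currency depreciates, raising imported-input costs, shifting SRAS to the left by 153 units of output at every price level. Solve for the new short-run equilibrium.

This is a negative supply shock: SRAS shifts left.
New SRAS: y = 10p − 996.
Set AD = SRAS: 2812 − 7p = 10p − 996, so 3808 = 17p and p = 224.
y = 2812 − 7·224 = 1244.

p = 224, y = 1244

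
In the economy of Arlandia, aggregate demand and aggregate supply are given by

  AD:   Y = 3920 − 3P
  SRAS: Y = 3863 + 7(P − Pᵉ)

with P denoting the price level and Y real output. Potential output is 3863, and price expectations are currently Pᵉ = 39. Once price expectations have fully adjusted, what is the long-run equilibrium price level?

Long-run P = 19

Short run: with Pᵉ = 39, SRAS is Y = 3590 + 7P. Setting AD = SRAS gives 330 = 10P, so P = 33 and Y = 3920 − 3·33 = 3821.
Output 3821 is below potential 3863, so over time expected prices fall and SRAS shifts right until Y returns to 3863.
Long run: Y = 3863 on the AD curve gives 3863 = 3920 − 3P, so P = 19.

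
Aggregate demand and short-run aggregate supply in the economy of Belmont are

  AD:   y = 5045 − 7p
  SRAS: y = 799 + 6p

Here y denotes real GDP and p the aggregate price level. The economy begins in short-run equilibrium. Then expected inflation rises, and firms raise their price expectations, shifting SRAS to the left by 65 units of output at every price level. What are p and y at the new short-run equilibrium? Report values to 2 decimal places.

This is a negative supply shock: SRAS shifts left.
New SRAS: y = 734 + 6p.
Set AD = SRAS: 5045 − 7p = 734 + 6p, so 4311 = 13p and p = 331.62.
Substituting into AD, y = 2723.69.

p = 331.62, y = 2723.69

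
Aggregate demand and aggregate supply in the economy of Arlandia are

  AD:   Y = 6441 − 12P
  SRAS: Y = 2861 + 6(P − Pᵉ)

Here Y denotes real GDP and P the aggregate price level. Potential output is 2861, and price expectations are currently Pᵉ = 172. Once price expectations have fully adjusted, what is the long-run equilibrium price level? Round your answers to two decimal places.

Long-run P = 298.33

Short run: with Pᵉ = 172, SRAS is Y = 1829 + 6P. Setting AD = SRAS gives 4612 = 18P, so P = 256.22 and Y = 6441 − 12P = 3366.33.
Output 3366.33 is above potential 2861, so over time expected prices rise and SRAS shifts left until Y returns to 2861.
Long run: Y = 2861 on the AD curve gives 2861 = 6441 − 12P, so P = 298.33.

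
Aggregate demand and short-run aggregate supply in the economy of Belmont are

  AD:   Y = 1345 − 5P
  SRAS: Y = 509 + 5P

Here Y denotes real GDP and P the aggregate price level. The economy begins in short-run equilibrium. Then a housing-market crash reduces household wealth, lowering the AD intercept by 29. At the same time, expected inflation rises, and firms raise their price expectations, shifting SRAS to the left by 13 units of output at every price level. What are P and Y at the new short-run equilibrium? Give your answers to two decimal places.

After both shocks: AD is Y = 1316 − 5P and SRAS is Y = 496 + 5P.
Setting them equal: 820 = 10P, so P = 82.00.
Substituting into AD, Y = 906.00.

P = 82.00, Y = 906.00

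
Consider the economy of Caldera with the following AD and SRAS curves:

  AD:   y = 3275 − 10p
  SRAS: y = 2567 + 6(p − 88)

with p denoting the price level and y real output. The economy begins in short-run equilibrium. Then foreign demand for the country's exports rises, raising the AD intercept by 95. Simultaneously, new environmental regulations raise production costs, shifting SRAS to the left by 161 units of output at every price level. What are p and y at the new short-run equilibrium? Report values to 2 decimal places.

p = 93.25, y = 2437.50

After both shocks: AD is y = 3370 − 10p and SRAS is y = 1878 + 6p.
Setting them equal: 1492 = 16p, so p = 93.25.
Substituting into AD, y = 2437.50.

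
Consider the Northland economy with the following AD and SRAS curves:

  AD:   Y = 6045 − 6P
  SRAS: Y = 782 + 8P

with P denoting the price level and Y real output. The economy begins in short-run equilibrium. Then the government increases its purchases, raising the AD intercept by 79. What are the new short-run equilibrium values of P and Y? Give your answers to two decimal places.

P = 381.57, Y = 3834.57

This is a positive demand shock: AD shifts right.
New AD: Y = 6124 − 6P.
Set AD = SRAS: 6124 − 6P = 782 + 8P, so 5342 = 14P and P = 381.57.
Substituting into AD, Y = 3834.57.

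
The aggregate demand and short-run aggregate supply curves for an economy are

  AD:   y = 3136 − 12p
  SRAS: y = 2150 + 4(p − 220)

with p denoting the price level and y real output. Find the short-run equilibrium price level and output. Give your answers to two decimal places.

p = 116.63, y = 1736.50

Write SRAS as y = 2150 + 4p − 880 = 1270 + 4p.
Set AD = SRAS: 3136 − 12p = 1270 + 4p, so 1866 = 16p and p = 116.63.
Substituting into AD, y = 3136 − 12p = 1736.50.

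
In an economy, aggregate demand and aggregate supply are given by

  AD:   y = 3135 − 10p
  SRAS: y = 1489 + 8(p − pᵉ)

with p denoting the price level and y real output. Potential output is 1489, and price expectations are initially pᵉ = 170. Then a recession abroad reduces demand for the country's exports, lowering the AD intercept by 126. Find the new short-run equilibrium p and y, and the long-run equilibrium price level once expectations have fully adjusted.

AD shifts left: new AD is y = 3009 − 10p. With pᵉ = 170, SRAS is y = 129 + 8p.
Short run: 3009 − 10p = 129 + 8p gives 2880 = 18p, so p = 160 and y = 3009 − 10·160 = 1409.
y = 1409 is below potential 1489; expectations adjust and SRAS shifts right until y = 1489.
Long run: on the new AD curve, 1489 = 3009 − 10p gives p = 152.

Short run: p = 160, y = 1409. Long run: p = 152.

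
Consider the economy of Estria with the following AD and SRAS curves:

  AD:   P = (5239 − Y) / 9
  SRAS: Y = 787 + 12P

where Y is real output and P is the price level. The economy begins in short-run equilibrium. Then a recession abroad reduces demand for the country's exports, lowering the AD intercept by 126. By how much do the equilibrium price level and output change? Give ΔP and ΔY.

ΔP = -6, ΔY = -72

This is a negative demand shock: AD shifts left.
New AD: Y = 5113 − 9P.
Set AD = SRAS: 5113 − 9P = 787 + 12P, so 4326 = 21P and P = 206.
Y = 5113 − 9·206 = 3259.
Initially P = 212, Y = 3331, so ΔP = -6 and ΔY = -72.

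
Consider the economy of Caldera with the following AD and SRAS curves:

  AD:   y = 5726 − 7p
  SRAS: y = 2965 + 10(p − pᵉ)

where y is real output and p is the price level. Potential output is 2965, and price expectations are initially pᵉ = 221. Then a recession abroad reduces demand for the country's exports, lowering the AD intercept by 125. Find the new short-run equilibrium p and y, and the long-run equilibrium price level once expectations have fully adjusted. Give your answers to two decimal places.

AD shifts left: new AD is y = 5601 − 7p. With pᵉ = 221, SRAS is y = 755 + 10p.
Short run: 5601 − 7p = 755 + 10p gives 4846 = 17p, so p = 285.06 and y = 5601 − 7p = 3605.59.
y = 3605.59 is above potential 2965; expectations adjust and SRAS shifts left until y = 2965.
Long run: on the new AD curve, 2965 = 5601 − 7p gives p = 376.57.

Short run: p = 285.06, y = 3605.59. Long run: p = 376.57.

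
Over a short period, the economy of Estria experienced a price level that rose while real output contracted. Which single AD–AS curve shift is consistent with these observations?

P rose and Y fell. An AD shift moves P and Y in the same direction; an SRAS shift moves them in opposite directions.
Here P and Y moved in opposite directions, so the SRAS curve shifted.
Since Y fell, SRAS shifted left.

SRAS shifted left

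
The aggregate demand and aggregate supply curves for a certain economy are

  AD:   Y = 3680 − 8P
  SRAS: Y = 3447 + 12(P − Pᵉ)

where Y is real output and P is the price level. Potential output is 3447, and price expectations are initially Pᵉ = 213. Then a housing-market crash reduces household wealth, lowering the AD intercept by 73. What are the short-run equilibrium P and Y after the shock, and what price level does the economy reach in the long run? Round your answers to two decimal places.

Short run: P = 135.80, Y = 2520.60. Long run: P = 20.00.

AD shifts left: new AD is Y = 3607 − 8P. With Pᵉ = 213, SRAS is Y = 891 + 12P.
Short run: 3607 − 8P = 891 + 12P gives 2716 = 20P, so P = 135.80 and Y = 3607 − 8P = 2520.60.
Y = 2520.60 is below potential 3447; expectations adjust and SRAS shifts right until Y = 3447.
Long run: on the new AD curve, 3447 = 3607 − 8P gives P = 20.00.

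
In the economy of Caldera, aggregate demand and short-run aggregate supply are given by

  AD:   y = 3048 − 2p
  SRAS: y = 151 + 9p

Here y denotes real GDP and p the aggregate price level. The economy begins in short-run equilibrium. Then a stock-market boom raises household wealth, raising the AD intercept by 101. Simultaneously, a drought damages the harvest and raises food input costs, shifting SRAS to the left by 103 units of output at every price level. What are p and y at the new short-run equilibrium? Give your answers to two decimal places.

After both shocks: AD is y = 3149 − 2p and SRAS is y = 48 + 9p.
Setting them equal: 3101 = 11p, so p = 281.91.
Substituting into AD, y = 2585.18.

p = 281.91, y = 2585.18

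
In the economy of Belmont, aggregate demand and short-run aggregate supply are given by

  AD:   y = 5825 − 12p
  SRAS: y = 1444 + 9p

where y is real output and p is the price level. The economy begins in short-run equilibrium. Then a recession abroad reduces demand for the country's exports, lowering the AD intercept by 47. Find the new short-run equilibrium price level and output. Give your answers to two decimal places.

p = 206.38, y = 3301.43

This is a negative demand shock: AD shifts left.
New AD: y = 5778 − 12p.
Set AD = SRAS: 5778 − 12p = 1444 + 9p, so 4334 = 21p and p = 206.38.
Substituting into AD, y = 3301.43.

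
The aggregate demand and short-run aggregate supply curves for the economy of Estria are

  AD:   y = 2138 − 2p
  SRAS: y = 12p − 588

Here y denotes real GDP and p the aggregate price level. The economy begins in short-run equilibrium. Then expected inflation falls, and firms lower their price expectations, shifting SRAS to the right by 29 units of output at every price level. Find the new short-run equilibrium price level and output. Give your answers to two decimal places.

p = 192.64, y = 1752.71

This is a positive supply shock: SRAS shifts right.
New SRAS: y = 12p − 559.
Set AD = SRAS: 2138 − 2p = 12p − 559, so 2697 = 14p and p = 192.64.
Substituting into AD, y = 1752.71.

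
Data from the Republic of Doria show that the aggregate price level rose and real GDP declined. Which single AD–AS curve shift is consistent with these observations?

P rose and Y fell. An AD shift moves P and Y in the same direction; an SRAS shift moves them in opposite directions.
Here P and Y moved in opposite directions, so the SRAS curve shifted.
Since Y fell, SRAS shifted left.

SRAS shifted left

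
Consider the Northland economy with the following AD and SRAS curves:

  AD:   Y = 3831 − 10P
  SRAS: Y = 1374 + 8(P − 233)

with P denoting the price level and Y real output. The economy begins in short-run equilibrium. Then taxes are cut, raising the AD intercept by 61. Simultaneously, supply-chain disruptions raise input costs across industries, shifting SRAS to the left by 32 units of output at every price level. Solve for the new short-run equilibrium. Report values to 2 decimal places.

After both shocks: AD is Y = 3892 − 10P and SRAS is Y = 8P − 522.
Setting them equal: 4414 = 18P, so P = 245.22.
Substituting into AD, Y = 1439.78.

P = 245.22, Y = 1439.78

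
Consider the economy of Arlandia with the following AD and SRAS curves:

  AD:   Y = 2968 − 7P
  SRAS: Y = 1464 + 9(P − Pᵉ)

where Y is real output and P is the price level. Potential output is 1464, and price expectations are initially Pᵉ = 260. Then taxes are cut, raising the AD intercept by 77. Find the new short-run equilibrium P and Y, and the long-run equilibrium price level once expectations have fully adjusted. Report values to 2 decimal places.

AD shifts right: new AD is Y = 3045 − 7P. With Pᵉ = 260, SRAS is Y = 9P − 876.
Short run: 3045 − 7P = 9P − 876 gives 3921 = 16P, so P = 245.06 and Y = 3045 − 7P = 1329.56.
Y = 1329.56 is below potential 1464; expectations adjust and SRAS shifts right until Y = 1464.
Long run: on the new AD curve, 1464 = 3045 − 7P gives P = 225.86.

Short run: P = 245.06, Y = 1329.56. Long run: P = 225.86.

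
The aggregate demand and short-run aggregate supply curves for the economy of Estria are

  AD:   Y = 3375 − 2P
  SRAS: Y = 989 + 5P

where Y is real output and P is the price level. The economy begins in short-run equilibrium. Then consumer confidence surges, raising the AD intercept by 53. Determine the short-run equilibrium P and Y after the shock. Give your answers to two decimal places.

P = 348.43, Y = 2731.14

This is a positive demand shock: AD shifts right.
New AD: Y = 3428 − 2P.
Set AD = SRAS: 3428 − 2P = 989 + 5P, so 2439 = 7P and P = 348.43.
Substituting into AD, Y = 2731.14.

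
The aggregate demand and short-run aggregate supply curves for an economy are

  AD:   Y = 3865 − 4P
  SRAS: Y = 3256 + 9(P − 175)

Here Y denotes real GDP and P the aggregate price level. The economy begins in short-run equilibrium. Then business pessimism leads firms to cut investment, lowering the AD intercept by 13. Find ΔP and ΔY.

This is a negative demand shock: AD shifts left.
New AD: Y = 3852 − 4P.
SRAS can be written Y = 1681 + 9P.
Set AD = SRAS: 3852 − 4P = 1681 + 9P, so 2171 = 13P and P = 167.
Y = 3852 − 4·167 = 3184.
Initially P = 168, Y = 3193, so ΔP = -1 and ΔY = -9.

ΔP = -1, ΔY = -9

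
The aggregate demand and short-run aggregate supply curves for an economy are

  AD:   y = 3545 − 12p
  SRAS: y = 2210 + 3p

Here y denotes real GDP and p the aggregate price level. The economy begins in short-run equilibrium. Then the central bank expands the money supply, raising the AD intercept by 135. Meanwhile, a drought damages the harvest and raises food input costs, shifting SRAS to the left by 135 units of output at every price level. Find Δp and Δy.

After both shocks: AD is y = 3680 − 12p and SRAS is y = 2075 + 3p.
Setting them equal: 1605 = 15p, so p = 107.
y = 3680 − 12·107 = 2396.
Initially p = 89, y = 2477, so Δp = +18 and Δy = -81.

Δp = +18, Δy = -81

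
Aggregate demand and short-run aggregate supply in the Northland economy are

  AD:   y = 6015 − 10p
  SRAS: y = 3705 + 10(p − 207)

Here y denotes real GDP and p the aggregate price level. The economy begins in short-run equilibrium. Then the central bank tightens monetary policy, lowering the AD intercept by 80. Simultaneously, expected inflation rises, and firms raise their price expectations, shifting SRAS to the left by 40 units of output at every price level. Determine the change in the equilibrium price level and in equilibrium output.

After both shocks: AD is y = 5935 − 10p and SRAS is y = 1595 + 10p.
Setting them equal: 4340 = 20p, so p = 217.
y = 5935 − 10·217 = 3765.
Initially p = 219, y = 3825, so Δp = -2 and Δy = -60.

Δp = -2, Δy = -60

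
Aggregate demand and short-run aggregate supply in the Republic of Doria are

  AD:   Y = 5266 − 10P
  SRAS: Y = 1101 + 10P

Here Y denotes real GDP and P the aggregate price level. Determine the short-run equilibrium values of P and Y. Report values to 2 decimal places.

Set AD = SRAS: 5266 − 10P = 1101 + 10P, so 4165 = 20P and P = 208.25.
Substituting into AD, Y = 5266 − 10P = 3183.50.

P = 208.25, Y = 3183.50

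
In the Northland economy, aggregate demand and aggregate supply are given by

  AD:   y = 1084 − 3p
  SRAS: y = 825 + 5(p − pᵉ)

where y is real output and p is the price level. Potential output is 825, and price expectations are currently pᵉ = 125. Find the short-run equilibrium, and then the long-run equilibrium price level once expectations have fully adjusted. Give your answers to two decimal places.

Short run: with pᵉ = 125, SRAS is y = 200 + 5p. Setting AD = SRAS gives 884 = 8p, so p = 110.50 and y = 1084 − 3p = 752.50.
Output 752.50 is below potential 825, so over time expected prices fall and SRAS shifts right until y returns to 825.
Long run: y = 825 on the AD curve gives 825 = 1084 − 3p, so p = 86.33.

Short run: p = 110.50, y = 752.50. Long run: p = 86.33.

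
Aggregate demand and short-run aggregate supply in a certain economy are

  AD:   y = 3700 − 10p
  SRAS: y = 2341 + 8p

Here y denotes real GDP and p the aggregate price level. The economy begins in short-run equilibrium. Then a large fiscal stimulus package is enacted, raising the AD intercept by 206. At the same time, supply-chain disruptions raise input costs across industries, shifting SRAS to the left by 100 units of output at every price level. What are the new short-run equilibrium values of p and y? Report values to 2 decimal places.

After both shocks: AD is y = 3906 − 10p and SRAS is y = 2241 + 8p.
Setting them equal: 1665 = 18p, so p = 92.50.
Substituting into AD, y = 2981.00.

p = 92.50, y = 2981.00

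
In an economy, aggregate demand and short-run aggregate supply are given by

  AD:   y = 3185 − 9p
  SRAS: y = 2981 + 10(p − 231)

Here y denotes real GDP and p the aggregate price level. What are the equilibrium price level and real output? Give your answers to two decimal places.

p = 132.32, y = 1994.16

Write SRAS as y = 2981 + 10p − 2310 = 671 + 10p.
Set AD = SRAS: 3185 − 9p = 671 + 10p, so 2514 = 19p and p = 132.32.
Substituting into AD, y = 3185 − 9p = 1994.16.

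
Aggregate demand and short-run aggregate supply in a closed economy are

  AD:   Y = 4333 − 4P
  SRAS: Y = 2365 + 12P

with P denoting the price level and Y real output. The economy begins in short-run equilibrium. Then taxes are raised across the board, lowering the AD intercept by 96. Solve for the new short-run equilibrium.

P = 117, Y = 3769

This is a negative demand shock: AD shifts left.
New AD: Y = 4237 − 4P.
Set AD = SRAS: 4237 − 4P = 2365 + 12P, so 1872 = 16P and P = 117.
Y = 4237 − 4·117 = 3769.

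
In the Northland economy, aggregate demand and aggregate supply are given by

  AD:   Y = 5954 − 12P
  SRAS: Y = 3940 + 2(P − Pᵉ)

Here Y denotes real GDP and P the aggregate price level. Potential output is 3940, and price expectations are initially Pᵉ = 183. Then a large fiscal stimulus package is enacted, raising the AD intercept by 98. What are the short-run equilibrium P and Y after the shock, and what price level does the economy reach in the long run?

AD shifts right: new AD is Y = 6052 − 12P. With Pᵉ = 183, SRAS is Y = 3574 + 2P.
Short run: 6052 − 12P = 3574 + 2P gives 2478 = 14P, so P = 177 and Y = 6052 − 12·177 = 3928.
Y = 3928 is below potential 3940; expectations adjust and SRAS shifts right until Y = 3940.
Long run: on the new AD curve, 3940 = 6052 − 12P gives P = 176.

Short run: P = 177, Y = 3928. Long run: P = 176.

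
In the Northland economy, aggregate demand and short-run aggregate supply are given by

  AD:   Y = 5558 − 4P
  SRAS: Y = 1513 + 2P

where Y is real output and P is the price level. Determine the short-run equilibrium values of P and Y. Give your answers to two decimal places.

Set AD = SRAS: 5558 − 4P = 1513 + 2P, so 4045 = 6P and P = 674.17.
Substituting into AD, Y = 5558 − 4P = 2861.33.

P = 674.17, Y = 2861.33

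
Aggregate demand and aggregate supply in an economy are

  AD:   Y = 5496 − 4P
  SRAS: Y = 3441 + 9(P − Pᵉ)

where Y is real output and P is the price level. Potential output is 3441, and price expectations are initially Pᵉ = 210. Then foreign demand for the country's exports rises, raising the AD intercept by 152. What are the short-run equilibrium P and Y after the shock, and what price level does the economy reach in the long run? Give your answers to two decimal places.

AD shifts right: new AD is Y = 5648 − 4P. With Pᵉ = 210, SRAS is Y = 1551 + 9P.
Short run: 5648 − 4P = 1551 + 9P gives 4097 = 13P, so P = 315.15 and Y = 5648 − 4P = 4387.38.
Y = 4387.38 is above potential 3441; expectations adjust and SRAS shifts left until Y = 3441.
Long run: on the new AD curve, 3441 = 5648 − 4P gives P = 551.75.

Short run: P = 315.15, Y = 4387.38. Long run: P = 551.75.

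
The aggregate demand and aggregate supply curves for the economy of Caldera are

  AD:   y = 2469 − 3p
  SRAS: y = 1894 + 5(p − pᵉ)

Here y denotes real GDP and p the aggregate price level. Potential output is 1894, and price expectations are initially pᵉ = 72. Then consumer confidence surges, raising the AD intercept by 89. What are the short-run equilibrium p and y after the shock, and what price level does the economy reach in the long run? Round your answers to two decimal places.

Short run: p = 128.00, y = 2174.00. Long run: p = 221.33.

AD shifts right: new AD is y = 2558 − 3p. With pᵉ = 72, SRAS is y = 1534 + 5p.
Short run: 2558 − 3p = 1534 + 5p gives 1024 = 8p, so p = 128.00 and y = 2558 − 3p = 2174.00.
y = 2174.00 is above potential 1894; expectations adjust and SRAS shifts left until y = 1894.
Long run: on the new AD curve, 1894 = 2558 − 3p gives p = 221.33.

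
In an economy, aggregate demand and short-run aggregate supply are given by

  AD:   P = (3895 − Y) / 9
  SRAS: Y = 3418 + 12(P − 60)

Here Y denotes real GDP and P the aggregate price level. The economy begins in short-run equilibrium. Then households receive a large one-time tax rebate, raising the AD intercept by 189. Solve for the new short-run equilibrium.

This is a positive demand shock: AD shifts right.
New AD: Y = 4084 − 9P.
SRAS can be written Y = 2698 + 12P.
Set AD = SRAS: 4084 − 9P = 2698 + 12P, so 1386 = 21P and P = 66.
Y = 4084 − 9·66 = 3490.

P = 66, Y = 3490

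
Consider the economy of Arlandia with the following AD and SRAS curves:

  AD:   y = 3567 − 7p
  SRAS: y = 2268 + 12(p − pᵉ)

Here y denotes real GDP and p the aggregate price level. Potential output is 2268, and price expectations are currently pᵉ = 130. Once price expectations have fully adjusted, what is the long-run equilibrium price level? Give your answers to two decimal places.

Short run: with pᵉ = 130, SRAS is y = 708 + 12p. Setting AD = SRAS gives 2859 = 19p, so p = 150.47 and y = 3567 − 7p = 2513.68.
Output 2513.68 is above potential 2268, so over time expected prices rise and SRAS shifts left until y returns to 2268.
Long run: y = 2268 on the AD curve gives 2268 = 3567 − 7p, so p = 185.57.

Long-run p = 185.57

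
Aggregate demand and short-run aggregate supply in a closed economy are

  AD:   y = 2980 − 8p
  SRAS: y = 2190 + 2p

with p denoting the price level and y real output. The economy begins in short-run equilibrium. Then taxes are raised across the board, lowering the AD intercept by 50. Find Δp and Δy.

This is a negative demand shock: AD shifts left.
New AD: y = 2930 − 8p.
Set AD = SRAS: 2930 − 8p = 2190 + 2p, so 740 = 10p and p = 74.
y = 2930 − 8·74 = 2338.
Initially p = 79, y = 2348, so Δp = -5 and Δy = -10.

Δp = -5, Δy = -10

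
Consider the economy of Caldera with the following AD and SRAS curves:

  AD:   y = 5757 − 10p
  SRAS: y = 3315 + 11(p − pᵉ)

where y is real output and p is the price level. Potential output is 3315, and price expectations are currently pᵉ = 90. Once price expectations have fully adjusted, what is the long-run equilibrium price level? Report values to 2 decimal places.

Short run: with pᵉ = 90, SRAS is y = 2325 + 11p. Setting AD = SRAS gives 3432 = 21p, so p = 163.43 and y = 5757 − 10p = 4122.71.
Output 4122.71 is above potential 3315, so over time expected prices rise and SRAS shifts left until y returns to 3315.
Long run: y = 3315 on the AD curve gives 3315 = 5757 − 10p, so p = 244.20.

Long-run p = 244.20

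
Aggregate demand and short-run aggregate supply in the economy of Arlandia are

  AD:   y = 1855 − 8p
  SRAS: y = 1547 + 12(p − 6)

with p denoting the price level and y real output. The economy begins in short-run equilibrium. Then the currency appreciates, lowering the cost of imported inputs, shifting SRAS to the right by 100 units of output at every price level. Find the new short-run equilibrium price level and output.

This is a positive supply shock: SRAS shifts right.
New SRAS: y = 1575 + 12p.
Set AD = SRAS: 1855 − 8p = 1575 + 12p, so 280 = 20p and p = 14.
y = 1855 − 8·14 = 1743.

p = 14, y = 1743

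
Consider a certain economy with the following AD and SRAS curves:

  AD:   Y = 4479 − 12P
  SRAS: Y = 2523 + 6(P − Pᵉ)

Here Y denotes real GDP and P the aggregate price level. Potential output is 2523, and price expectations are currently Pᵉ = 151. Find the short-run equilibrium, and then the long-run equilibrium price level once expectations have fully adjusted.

Short run: with Pᵉ = 151, SRAS is Y = 1617 + 6P. Setting AD = SRAS gives 2862 = 18P, so P = 159 and Y = 4479 − 12·159 = 2571.
Output 2571 is above potential 2523, so over time expected prices rise and SRAS shifts left until Y returns to 2523.
Long run: Y = 2523 on the AD curve gives 2523 = 4479 − 12P, so P = 163.

Short run: P = 159, Y = 2571. Long run: P = 163.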